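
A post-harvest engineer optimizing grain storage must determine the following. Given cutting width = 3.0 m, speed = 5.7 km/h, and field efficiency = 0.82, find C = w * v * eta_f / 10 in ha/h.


C = w * v * eta_f / 10
  = 3.0 * 5.7 * 0.82 / 10
  = 14.02 / 10
  = 1.40 ha/h


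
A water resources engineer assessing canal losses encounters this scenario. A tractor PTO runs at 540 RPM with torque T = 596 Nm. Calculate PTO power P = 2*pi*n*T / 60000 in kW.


P = 2*pi*n*T / 60000
  = 2*pi * 540 * 596 / 60000
  = 2022180.36 / 60000
  = 33.70 kW


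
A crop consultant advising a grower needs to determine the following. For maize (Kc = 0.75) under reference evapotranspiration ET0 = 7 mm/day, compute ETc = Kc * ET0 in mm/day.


ETc = Kc * ET0
    = 0.75 * 7
    = 5.25 mm/day


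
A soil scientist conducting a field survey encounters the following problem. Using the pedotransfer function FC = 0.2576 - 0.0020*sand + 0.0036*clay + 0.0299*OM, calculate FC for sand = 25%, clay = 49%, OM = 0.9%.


FC = 0.2576 - 0.0020*25 + 0.0036*49 + 0.0299*0.9
   = 0.2576 - 0.0500 + 0.1764 + 0.0269
   = 0.4109


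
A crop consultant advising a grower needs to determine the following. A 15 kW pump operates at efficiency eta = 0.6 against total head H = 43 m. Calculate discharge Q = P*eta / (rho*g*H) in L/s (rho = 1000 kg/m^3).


Q = (P * 1000 * eta) / (rho * g * H)
  = (15 * 1000 * 0.6) / (1000 * 9.81 * 43)
  = 9000 / 421830
  = 0.02134 m^3/s = 21.34 L/s


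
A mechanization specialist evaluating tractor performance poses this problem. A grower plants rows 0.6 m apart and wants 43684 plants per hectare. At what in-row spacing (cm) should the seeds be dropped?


spacing = 10000 / (row_sp * density)
        = 10000 / (0.6 * 43684)
        = 10000 / 26210.40
        = 0.38153 m = 38.15 cm


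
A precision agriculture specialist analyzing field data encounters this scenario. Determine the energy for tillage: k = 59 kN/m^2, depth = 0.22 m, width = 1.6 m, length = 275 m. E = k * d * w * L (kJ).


E = k * d * w * L
  = 59 * 0.22 * 1.6 * 275
  = 5711.20 kJ


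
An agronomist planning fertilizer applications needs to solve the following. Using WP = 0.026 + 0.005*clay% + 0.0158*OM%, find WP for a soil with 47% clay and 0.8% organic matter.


WP = 0.026 + 0.005*47 + 0.0158*0.8
   = 0.026 + 0.2350 + 0.0126
   = 0.2736


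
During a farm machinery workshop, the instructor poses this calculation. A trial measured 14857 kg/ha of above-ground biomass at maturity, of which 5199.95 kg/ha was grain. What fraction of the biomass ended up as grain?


HI = grain_yield / biomass
   = 5199.95 / 14857
   = 0.35


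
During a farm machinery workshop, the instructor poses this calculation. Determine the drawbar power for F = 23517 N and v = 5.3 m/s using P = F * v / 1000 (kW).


P = F * v / 1000
  = 23517 * 5.3 / 1000
  = 124640.10 / 1000
  = 124.64 kW


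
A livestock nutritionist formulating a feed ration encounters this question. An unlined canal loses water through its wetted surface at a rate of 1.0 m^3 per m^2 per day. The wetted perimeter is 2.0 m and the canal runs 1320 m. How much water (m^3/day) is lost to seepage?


S = C * P * L
  = 1.0 * 2.0 * 1320
  = 2640 m^3/day


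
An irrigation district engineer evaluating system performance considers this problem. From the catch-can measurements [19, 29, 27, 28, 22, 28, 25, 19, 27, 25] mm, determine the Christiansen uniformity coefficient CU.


xbar = 249 / 10 = 24.900
sum|xi - xbar| = 29.400
CU = 100 * (1 - 29.400 / (10 * 24.900))
   = 100 * (1 - 0.1181)
   = 88.19%


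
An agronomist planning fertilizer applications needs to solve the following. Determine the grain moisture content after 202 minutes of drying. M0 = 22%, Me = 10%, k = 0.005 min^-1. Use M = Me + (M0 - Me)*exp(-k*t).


M = Me + (M0 - Me) * e^(-k*t)
  = 10 + (22 - 10) * e^(-0.005*202)
  = 10 + 12 * e^(-1.010)
  = 10 + 12 * 0.36422
  = 10 + 4.3706
  = 14.37%


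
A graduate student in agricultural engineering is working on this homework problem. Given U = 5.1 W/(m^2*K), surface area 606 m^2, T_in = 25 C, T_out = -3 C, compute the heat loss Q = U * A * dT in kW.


dT = 25 - (-3) = 28 K
Q = U * A * dT
  = 5.1 * 606 * 28
  = 86536.80 W = 86.54 kW


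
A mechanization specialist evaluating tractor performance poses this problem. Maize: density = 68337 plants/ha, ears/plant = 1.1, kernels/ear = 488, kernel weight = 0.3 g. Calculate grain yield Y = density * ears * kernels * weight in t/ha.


Y = density * ears * kernels * kw
  = 68337 * 1.1 * 488 * 0.3 g/ha
  = 11004990.48 g/ha
  = 11004.99 kg/ha = 11.00 t/ha


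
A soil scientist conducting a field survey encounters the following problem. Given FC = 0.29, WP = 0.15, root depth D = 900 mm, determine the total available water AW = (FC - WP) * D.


AW = (FC - WP) * D
   = (0.29 - 0.15) * 900
   = 0.14 * 900
   = 126 mm


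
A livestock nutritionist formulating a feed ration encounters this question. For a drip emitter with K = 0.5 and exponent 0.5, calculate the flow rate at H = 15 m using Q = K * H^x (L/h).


Q = K * H^x
  = 0.5 * 15^0.5
  = 0.5 * 3.8730
  = 1.94 L/h


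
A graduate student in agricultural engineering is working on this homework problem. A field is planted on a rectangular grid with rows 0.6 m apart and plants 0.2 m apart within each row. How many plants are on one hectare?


D = 10000 / (row_sp * plant_sp)
  = 10000 / (0.6 * 0.2)
  = 10000 / 0.1200
  = 83333.33 plants/ha


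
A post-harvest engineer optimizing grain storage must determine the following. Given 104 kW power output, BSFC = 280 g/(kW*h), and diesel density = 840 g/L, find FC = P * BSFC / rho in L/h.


FC = P * BSFC / rho_fuel
   = 104 * 280 / 840
   = 29120 / 840
   = 34.67 L/h


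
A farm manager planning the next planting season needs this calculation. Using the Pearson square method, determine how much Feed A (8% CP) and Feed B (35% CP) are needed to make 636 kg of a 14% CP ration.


parts_A = CP_b - target = 35 - 14 = 21
parts_B = target - CP_a = 14 - 8 = 6
total_parts = 21 + 6 = 27
Feed A = 636 * 21 / 27 = 494.67 kg
Feed B = 636 * 6 / 27 = 141.33 kg

494.67 kg


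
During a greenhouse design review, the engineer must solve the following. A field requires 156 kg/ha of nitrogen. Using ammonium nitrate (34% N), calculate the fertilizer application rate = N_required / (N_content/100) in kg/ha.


Rate = N_required / (N_content / 100)
     = 156 / (34 / 100)
     = 156 / 0.34
     = 458.82 kg/ha


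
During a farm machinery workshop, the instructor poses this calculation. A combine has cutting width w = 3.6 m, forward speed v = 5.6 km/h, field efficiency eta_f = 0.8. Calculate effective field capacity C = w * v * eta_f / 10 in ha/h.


C = w * v * eta_f / 10
  = 3.6 * 5.6 * 0.8 / 10
  = 16.13 / 10
  = 1.61 ha/h


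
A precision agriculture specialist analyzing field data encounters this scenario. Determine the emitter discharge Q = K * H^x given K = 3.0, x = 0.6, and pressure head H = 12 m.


Q = K * H^x
  = 3.0 * 12^0.6
  = 3.0 * 4.4413
  = 13.32 L/h


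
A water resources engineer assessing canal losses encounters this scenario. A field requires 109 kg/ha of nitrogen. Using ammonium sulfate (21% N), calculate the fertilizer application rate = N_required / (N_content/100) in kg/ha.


Rate = N_required / (N_content / 100)
     = 109 / (21 / 100)
     = 109 / 0.21
     = 519.05 kg/ha


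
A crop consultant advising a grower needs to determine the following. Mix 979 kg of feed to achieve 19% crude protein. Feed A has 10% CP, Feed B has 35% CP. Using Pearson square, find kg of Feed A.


parts_A = CP_b - target = 35 - 19 = 16
parts_B = target - CP_a = 19 - 10 = 9
total_parts = 16 + 9 = 25
Feed A = 979 * 16 / 25 = 626.56 kg
Feed B = 979 * 9 / 25 = 352.44 kg

626.56 kg


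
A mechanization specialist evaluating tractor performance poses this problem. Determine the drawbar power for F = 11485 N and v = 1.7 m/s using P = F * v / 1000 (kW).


P = F * v / 1000
  = 11485 * 1.7 / 1000
  = 19524.50 / 1000
  = 19.52 kW


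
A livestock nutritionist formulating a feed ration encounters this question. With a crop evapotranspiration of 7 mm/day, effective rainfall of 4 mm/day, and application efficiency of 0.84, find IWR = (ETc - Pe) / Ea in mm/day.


IWR = (ETc - Pe) / Ea
    = (7 - 4) / 0.84
    = 3 / 0.84
    = 3.57 mm/day


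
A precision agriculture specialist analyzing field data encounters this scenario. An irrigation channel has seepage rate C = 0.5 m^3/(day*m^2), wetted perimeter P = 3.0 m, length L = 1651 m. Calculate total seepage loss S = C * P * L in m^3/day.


S = C * P * L
  = 0.5 * 3.0 * 1651
  = 2476.50 m^3/day


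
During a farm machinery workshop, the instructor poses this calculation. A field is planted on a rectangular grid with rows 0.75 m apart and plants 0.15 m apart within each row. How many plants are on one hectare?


D = 10000 / (row_sp * plant_sp)
  = 10000 / (0.75 * 0.15)
  = 10000 / 0.1125
  = 88888.89 plants/ha


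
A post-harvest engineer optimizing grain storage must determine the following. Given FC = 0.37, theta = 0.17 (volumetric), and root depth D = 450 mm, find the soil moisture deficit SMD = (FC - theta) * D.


SMD = (FC - theta) * D
    = (0.37 - 0.17) * 450
    = 0.200 * 450
    = 90 mm


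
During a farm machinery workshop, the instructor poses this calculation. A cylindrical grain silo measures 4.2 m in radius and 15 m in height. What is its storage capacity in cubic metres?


V = pi * r^2 * h
  = pi * 4.2^2 * 15
  = pi * 17.64 * 15
  = 831.27 m^3


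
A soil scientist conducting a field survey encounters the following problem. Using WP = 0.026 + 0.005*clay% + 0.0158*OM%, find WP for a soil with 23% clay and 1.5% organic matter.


WP = 0.026 + 0.005*23 + 0.0158*1.5
   = 0.026 + 0.1150 + 0.0237
   = 0.1647


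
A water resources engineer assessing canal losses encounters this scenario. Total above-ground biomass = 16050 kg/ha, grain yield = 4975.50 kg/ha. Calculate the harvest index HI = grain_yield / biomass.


HI = grain_yield / biomass
   = 4975.50 / 16050
   = 0.31


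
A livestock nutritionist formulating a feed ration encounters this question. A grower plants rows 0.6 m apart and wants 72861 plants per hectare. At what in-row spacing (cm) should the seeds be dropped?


spacing = 10000 / (row_sp * density)
        = 10000 / (0.6 * 72861)
        = 10000 / 43716.60
        = 0.22875 m = 22.87 cm


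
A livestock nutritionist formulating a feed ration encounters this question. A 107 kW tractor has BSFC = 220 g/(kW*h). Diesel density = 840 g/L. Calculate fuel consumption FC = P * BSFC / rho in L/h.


FC = P * BSFC / rho_fuel
   = 107 * 220 / 840
   = 23540 / 840
   = 28.02 L/h


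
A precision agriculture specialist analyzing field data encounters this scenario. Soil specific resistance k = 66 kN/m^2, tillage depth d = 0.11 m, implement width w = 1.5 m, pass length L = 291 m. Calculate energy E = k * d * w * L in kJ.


E = k * d * w * L
  = 66 * 0.11 * 1.5 * 291
  = 3168.99 kJ


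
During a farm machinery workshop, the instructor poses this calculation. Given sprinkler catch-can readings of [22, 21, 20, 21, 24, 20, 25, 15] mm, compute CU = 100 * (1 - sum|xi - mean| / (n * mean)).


xbar = 168 / 8 = 21
sum|xi - xbar| = 16
CU = 100 * (1 - 16 / (8 * 21))
   = 100 * (1 - 0.0952)
   = 90.48%


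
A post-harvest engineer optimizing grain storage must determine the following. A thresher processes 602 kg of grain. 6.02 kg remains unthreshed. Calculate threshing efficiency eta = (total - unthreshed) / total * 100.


eta = (total - unthreshed) / total * 100
    = (602 - 6.02) / 602 * 100
    = 595.98 / 602 * 100
    = 99%


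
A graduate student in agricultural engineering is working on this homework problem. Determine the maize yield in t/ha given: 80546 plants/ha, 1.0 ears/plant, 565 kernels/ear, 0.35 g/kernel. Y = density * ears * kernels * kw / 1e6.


Y = density * ears * kernels * kw
  = 80546 * 1.0 * 565 * 0.35 g/ha
  = 15927971.50 g/ha
  = 15927.97 kg/ha = 15.93 t/ha


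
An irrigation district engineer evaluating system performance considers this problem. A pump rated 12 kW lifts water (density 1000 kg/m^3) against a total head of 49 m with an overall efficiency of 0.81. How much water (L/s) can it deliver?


Q = (P * 1000 * eta) / (rho * g * H)
  = (12 * 1000 * 0.81) / (1000 * 9.81 * 49)
  = 9720 / 480690
  = 0.02022 m^3/s = 20.22 L/s


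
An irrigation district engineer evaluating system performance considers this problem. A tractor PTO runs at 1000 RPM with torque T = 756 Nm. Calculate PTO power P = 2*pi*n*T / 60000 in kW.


P = 2*pi*n*T / 60000
  = 2*pi * 1000 * 756 / 60000
  = 4750088.09 / 60000
  = 79.17 kW


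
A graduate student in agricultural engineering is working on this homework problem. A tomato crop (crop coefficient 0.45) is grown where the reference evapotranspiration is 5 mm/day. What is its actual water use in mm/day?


ETc = Kc * ET0
    = 0.45 * 5
    = 2.25 mm/day


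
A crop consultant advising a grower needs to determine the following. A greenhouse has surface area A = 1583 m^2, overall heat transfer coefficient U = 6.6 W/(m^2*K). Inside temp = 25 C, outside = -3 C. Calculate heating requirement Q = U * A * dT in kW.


dT = 25 - (-3) = 28 K
Q = U * A * dT
  = 6.6 * 1583 * 28
  = 292538.40 W = 292.54 kW


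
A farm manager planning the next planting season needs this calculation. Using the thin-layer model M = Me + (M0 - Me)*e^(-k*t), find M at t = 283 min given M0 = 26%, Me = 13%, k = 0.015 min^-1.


M = Me + (M0 - Me) * e^(-k*t)
  = 13 + (26 - 13) * e^(-0.015*283)
  = 13 + 13 * e^(-4.245)
  = 13 + 13 * 0.01434
  = 13 + 0.1864
  = 13.19%


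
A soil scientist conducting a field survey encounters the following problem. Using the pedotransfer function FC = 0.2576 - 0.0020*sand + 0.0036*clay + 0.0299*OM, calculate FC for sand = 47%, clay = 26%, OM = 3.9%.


FC = 0.2576 - 0.0020*47 + 0.0036*26 + 0.0299*3.9
   = 0.2576 - 0.0940 + 0.0936 + 0.1166
   = 0.3738


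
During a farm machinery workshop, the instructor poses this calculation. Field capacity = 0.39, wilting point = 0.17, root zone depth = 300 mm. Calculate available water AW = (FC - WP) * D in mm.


AW = (FC - WP) * D
   = (0.39 - 0.17) * 300
   = 0.22 * 300
   = 66 mm


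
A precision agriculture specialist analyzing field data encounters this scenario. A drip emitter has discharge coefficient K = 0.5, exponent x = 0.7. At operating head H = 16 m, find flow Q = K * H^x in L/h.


Q = K * H^x
  = 0.5 * 16^0.7
  = 0.5 * 6.9644
  = 3.48 L/h


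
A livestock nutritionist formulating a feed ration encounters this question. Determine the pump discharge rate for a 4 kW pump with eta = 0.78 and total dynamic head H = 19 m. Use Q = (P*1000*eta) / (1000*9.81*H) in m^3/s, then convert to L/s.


Q = (P * 1000 * eta) / (rho * g * H)
  = (4 * 1000 * 0.78) / (1000 * 9.81 * 19)
  = 3120 / 186390
  = 0.01674 m^3/s = 16.74 L/s


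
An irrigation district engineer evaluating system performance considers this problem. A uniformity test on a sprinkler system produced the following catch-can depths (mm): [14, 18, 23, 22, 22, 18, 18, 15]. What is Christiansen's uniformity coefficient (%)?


xbar = 150 / 8 = 18.750
sum|xi - xbar| = 21.500
CU = 100 * (1 - 21.500 / (8 * 18.750))
   = 100 * (1 - 0.1433)
   = 85.67%


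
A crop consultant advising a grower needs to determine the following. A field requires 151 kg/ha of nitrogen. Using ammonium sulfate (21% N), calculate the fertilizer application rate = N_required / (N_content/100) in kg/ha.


Rate = N_required / (N_content / 100)
     = 151 / (21 / 100)
     = 151 / 0.21
     = 719.05 kg/ha


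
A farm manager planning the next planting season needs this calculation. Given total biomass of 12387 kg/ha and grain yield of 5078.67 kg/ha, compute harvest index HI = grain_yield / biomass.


HI = grain_yield / biomass
   = 5078.67 / 12387
   = 0.41


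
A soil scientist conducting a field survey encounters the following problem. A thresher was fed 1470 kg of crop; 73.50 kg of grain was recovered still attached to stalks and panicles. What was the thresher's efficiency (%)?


eta = (total - unthreshed) / total * 100
    = (1470 - 73.50) / 1470 * 100
    = 1396.50 / 1470 * 100
    = 95%


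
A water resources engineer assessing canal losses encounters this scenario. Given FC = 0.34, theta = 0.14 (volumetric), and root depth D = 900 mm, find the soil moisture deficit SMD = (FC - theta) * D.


SMD = (FC - theta) * D
    = (0.34 - 0.14) * 900
    = 0.200 * 900
    = 180 mm


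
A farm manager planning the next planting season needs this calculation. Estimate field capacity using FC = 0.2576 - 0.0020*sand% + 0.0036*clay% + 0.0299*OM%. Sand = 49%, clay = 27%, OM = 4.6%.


FC = 0.2576 - 0.0020*49 + 0.0036*27 + 0.0299*4.6
   = 0.2576 - 0.0980 + 0.0972 + 0.1375
   = 0.3943


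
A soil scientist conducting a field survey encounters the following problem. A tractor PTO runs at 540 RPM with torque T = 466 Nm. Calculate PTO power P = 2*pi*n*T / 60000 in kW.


P = 2*pi*n*T / 60000
  = 2*pi * 540 * 466 / 60000
  = 1581100.75 / 60000
  = 26.35 kW


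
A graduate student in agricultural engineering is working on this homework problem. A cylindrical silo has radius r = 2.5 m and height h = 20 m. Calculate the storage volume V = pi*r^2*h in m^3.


V = pi * r^2 * h
  = pi * 2.5^2 * 20
  = pi * 6.25 * 20
  = 392.70 m^3


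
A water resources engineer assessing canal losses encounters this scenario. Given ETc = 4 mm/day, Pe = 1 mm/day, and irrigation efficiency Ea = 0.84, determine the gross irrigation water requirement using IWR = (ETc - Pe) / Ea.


IWR = (ETc - Pe) / Ea
    = (4 - 1) / 0.84
    = 3 / 0.84
    = 3.57 mm/day


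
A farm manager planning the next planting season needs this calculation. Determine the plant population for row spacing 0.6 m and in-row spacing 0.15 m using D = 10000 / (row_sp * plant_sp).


D = 10000 / (row_sp * plant_sp)
  = 10000 / (0.6 * 0.15)
  = 10000 / 0.0900
  = 111111.11 plants/ha


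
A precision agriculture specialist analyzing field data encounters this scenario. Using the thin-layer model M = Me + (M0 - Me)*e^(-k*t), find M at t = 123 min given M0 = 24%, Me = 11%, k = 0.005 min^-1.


M = Me + (M0 - Me) * e^(-k*t)
  = 11 + (24 - 11) * e^(-0.005*123)
  = 11 + 13 * e^(-0.615)
  = 11 + 13 * 0.54064
  = 11 + 7.0283
  = 18.03%


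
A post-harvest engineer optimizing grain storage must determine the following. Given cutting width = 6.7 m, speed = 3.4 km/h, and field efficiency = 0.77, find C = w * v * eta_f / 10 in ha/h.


C = w * v * eta_f / 10
  = 6.7 * 3.4 * 0.77 / 10
  = 17.54 / 10
  = 1.75 ha/h


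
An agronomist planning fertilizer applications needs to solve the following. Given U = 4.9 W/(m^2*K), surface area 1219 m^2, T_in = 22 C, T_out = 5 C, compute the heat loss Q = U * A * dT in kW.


dT = 22 - (5) = 17 K
Q = U * A * dT
  = 4.9 * 1219 * 17
  = 101542.70 W = 101.54 kW


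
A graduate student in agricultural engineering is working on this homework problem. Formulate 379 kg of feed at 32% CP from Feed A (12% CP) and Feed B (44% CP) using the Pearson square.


parts_A = CP_b - target = 44 - 32 = 12
parts_B = target - CP_a = 32 - 12 = 20
total_parts = 12 + 20 = 32
Feed A = 379 * 12 / 32 = 142.13 kg
Feed B = 379 * 20 / 32 = 236.88 kg

142.13 kg


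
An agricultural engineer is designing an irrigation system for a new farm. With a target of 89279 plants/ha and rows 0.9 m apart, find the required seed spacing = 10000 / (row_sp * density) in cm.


spacing = 10000 / (row_sp * density)
        = 10000 / (0.9 * 89279)
        = 10000 / 80351.10
        = 0.12445 m = 12.45 cm


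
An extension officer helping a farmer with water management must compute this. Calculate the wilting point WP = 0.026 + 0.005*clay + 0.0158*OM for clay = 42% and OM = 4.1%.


WP = 0.026 + 0.005*42 + 0.0158*4.1
   = 0.026 + 0.2100 + 0.0648
   = 0.3008


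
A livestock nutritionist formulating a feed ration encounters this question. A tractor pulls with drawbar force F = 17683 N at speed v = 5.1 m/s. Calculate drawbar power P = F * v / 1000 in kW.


P = F * v / 1000
  = 17683 * 5.1 / 1000
  = 90183.30 / 1000
  = 90.18 kW


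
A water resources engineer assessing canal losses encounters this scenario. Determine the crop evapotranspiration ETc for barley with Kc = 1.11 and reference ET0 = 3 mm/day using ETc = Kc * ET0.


ETc = Kc * ET0
    = 1.11 * 3
    = 3.33 mm/day


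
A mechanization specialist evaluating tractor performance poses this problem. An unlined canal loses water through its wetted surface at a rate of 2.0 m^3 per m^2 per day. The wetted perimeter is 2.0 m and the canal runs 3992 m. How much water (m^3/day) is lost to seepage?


S = C * P * L
  = 2.0 * 2.0 * 3992
  = 15968 m^3/day


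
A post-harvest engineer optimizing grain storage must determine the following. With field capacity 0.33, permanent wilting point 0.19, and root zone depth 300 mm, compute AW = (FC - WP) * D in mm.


AW = (FC - WP) * D
   = (0.33 - 0.19) * 300
   = 0.14 * 300
   = 42 mm


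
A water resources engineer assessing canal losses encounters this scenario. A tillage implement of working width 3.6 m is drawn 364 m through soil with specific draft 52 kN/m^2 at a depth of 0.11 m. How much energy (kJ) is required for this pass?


E = k * d * w * L
  = 52 * 0.11 * 3.6 * 364
  = 7495.49 kJ


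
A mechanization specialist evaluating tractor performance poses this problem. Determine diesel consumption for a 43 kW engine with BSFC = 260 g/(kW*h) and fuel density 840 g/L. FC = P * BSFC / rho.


FC = P * BSFC / rho_fuel
   = 43 * 260 / 840
   = 11180 / 840
   = 13.31 L/h


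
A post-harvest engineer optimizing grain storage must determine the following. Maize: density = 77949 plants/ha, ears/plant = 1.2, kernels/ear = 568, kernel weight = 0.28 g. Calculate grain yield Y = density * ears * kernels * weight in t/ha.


Y = density * ears * kernels * kw
  = 77949 * 1.2 * 568 * 0.28 g/ha
  = 14876410.75 g/ha
  = 14876.41 kg/ha = 14.88 t/ha


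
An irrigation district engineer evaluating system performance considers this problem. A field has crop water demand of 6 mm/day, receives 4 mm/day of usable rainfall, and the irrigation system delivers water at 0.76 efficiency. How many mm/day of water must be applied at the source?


IWR = (ETc - Pe) / Ea
    = (6 - 4) / 0.76
    = 2 / 0.76
    = 2.63 mm/day


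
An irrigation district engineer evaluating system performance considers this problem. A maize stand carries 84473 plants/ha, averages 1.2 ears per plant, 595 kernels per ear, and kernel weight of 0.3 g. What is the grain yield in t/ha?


Y = density * ears * kernels * kw
  = 84473 * 1.2 * 595 * 0.3 g/ha
  = 18094116.60 g/ha
  = 18094.12 kg/ha = 18.09 t/ha


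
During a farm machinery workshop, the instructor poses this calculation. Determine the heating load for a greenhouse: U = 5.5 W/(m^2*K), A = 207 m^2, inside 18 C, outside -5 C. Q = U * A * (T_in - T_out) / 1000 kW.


dT = 18 - (-5) = 23 K
Q = U * A * dT
  = 5.5 * 207 * 23
  = 26185.50 W = 26.19 kW


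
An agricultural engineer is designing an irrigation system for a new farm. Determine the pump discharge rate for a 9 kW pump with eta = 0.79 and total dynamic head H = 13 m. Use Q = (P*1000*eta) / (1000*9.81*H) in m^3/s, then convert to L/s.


Q = (P * 1000 * eta) / (rho * g * H)
  = (9 * 1000 * 0.79) / (1000 * 9.81 * 13)
  = 7110 / 127530
  = 0.05575 m^3/s = 55.75 L/s


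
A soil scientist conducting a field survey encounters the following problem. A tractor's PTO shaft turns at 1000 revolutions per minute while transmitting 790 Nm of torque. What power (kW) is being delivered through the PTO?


P = 2*pi*n*T / 60000
  = 2*pi * 1000 * 790 / 60000
  = 4963716.39 / 60000
  = 82.73 kW


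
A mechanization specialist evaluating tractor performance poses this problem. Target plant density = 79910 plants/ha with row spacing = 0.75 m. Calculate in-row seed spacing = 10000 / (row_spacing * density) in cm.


spacing = 10000 / (row_sp * density)
        = 10000 / (0.75 * 79910)
        = 10000 / 59932.50
        = 0.16685 m = 16.69 cm


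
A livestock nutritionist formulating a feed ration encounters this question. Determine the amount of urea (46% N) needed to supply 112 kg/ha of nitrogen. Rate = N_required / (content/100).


Rate = N_required / (N_content / 100)
     = 112 / (46 / 100)
     = 112 / 0.46
     = 243.48 kg/ha


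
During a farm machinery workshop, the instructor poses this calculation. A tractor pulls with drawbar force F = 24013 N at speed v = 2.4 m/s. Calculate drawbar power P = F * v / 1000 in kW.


P = F * v / 1000
  = 24013 * 2.4 / 1000
  = 57631.20 / 1000
  = 57.63 kW


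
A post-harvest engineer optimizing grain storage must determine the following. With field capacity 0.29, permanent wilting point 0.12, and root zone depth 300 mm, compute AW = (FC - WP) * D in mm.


AW = (FC - WP) * D
   = (0.29 - 0.12) * 300
   = 0.17 * 300
   = 51 mm


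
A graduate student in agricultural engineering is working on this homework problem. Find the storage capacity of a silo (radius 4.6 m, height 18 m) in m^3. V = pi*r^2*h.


V = pi * r^2 * h
  = pi * 4.6^2 * 18
  = pi * 21.16 * 18
  = 1196.57 m^3


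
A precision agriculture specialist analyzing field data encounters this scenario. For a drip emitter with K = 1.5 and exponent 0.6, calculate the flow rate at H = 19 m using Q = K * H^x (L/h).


Q = K * H^x
  = 1.5 * 19^0.6
  = 1.5 * 5.8513
  = 8.78 L/h


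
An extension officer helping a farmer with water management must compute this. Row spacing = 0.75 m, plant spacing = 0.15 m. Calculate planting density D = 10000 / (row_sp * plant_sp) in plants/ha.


D = 10000 / (row_sp * plant_sp)
  = 10000 / (0.75 * 0.15)
  = 10000 / 0.1125
  = 88888.89 plants/ha


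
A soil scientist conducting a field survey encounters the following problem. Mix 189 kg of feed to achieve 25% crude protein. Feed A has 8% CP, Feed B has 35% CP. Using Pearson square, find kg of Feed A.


parts_A = CP_b - target = 35 - 25 = 10
parts_B = target - CP_a = 25 - 8 = 17
total_parts = 10 + 17 = 27
Feed A = 189 * 10 / 27 = 70 kg
Feed B = 189 * 17 / 27 = 119 kg

70 kg


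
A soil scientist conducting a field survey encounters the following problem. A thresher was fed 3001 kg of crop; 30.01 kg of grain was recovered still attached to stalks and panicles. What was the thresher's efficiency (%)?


eta = (total - unthreshed) / total * 100
    = (3001 - 30.01) / 3001 * 100
    = 2970.99 / 3001 * 100
    = 99%


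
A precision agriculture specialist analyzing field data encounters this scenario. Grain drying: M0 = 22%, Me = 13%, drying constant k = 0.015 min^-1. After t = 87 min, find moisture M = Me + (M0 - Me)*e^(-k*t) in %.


M = Me + (M0 - Me) * e^(-k*t)
  = 13 + (22 - 13) * e^(-0.015*87)
  = 13 + 9 * e^(-1.305)
  = 13 + 9 * 0.27117
  = 13 + 2.4406
  = 15.44%


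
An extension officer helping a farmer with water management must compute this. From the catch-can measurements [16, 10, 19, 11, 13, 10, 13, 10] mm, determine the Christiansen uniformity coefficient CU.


xbar = 102 / 8 = 12.750
sum|xi - xbar| = 20
CU = 100 * (1 - 20 / (8 * 12.750))
   = 100 * (1 - 0.1961)
   = 80.39%


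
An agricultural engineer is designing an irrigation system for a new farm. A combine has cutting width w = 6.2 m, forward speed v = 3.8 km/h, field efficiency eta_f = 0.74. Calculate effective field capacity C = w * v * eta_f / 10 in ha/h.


C = w * v * eta_f / 10
  = 6.2 * 3.8 * 0.74 / 10
  = 17.43 / 10
  = 1.74 ha/h


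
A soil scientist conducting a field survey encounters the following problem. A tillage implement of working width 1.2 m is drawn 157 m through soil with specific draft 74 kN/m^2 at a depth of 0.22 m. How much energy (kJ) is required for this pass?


E = k * d * w * L
  = 74 * 0.22 * 1.2 * 157
  = 3067.15 kJ


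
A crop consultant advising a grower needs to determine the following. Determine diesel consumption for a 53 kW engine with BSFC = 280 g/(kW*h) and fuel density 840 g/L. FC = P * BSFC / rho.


FC = P * BSFC / rho_fuel
   = 53 * 280 / 840
   = 14840 / 840
   = 17.67 L/h


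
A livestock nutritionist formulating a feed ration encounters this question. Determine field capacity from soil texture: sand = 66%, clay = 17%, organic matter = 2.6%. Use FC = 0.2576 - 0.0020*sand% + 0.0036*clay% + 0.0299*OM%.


FC = 0.2576 - 0.0020*66 + 0.0036*17 + 0.0299*2.6
   = 0.2576 - 0.1320 + 0.0612 + 0.0777
   = 0.2645


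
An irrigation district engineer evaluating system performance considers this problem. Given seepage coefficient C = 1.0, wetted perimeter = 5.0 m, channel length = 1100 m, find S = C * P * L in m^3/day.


S = C * P * L
  = 1.0 * 5.0 * 1100
  = 5500 m^3/day


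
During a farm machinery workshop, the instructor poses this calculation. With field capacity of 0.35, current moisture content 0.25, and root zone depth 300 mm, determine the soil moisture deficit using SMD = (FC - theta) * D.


SMD = (FC - theta) * D
    = (0.35 - 0.25) * 300
    = 0.100 * 300
    = 30 mm


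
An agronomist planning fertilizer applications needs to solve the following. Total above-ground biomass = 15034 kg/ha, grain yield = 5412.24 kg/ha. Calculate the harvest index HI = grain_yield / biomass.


HI = grain_yield / biomass
   = 5412.24 / 15034
   = 0.36


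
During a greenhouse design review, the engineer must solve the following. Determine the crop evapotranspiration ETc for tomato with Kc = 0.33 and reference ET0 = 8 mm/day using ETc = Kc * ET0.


ETc = Kc * ET0
    = 0.33 * 8
    = 2.64 mm/day


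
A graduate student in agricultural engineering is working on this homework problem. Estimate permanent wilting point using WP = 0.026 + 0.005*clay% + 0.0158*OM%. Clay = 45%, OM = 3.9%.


WP = 0.026 + 0.005*45 + 0.0158*3.9
   = 0.026 + 0.2250 + 0.0616
   = 0.3126


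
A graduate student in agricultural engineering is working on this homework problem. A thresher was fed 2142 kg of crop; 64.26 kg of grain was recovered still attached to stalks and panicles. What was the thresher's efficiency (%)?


eta = (total - unthreshed) / total * 100
    = (2142 - 64.26) / 2142 * 100
    = 2077.74 / 2142 * 100
    = 97%


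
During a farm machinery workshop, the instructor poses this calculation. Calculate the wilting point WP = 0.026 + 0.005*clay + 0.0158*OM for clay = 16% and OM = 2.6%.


WP = 0.026 + 0.005*16 + 0.0158*2.6
   = 0.026 + 0.0800 + 0.0411
   = 0.1471


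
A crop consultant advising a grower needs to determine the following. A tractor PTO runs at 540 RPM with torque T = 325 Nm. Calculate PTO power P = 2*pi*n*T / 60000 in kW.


P = 2*pi*n*T / 60000
  = 2*pi * 540 * 325 / 60000
  = 1102699.02 / 60000
  = 18.38 kW


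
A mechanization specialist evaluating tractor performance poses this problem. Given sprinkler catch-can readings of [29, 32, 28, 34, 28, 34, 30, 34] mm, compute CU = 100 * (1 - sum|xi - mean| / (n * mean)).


xbar = 249 / 8 = 31.125
sum|xi - xbar| = 19
CU = 100 * (1 - 19 / (8 * 31.125))
   = 100 * (1 - 0.0763)
   = 92.37%


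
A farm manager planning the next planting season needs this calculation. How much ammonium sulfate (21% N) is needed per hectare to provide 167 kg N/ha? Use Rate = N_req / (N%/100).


Rate = N_required / (N_content / 100)
     = 167 / (21 / 100)
     = 167 / 0.21
     = 795.24 kg/ha


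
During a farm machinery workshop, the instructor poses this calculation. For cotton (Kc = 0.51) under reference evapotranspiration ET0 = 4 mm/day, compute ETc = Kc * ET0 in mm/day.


ETc = Kc * ET0
    = 0.51 * 4
    = 2.04 mm/day


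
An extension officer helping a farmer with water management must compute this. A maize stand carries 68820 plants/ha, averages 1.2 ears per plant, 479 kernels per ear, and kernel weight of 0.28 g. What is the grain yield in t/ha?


Y = density * ears * kernels * kw
  = 68820 * 1.2 * 479 * 0.28 g/ha
  = 11076166.08 g/ha
  = 11076.17 kg/ha = 11.08 t/ha


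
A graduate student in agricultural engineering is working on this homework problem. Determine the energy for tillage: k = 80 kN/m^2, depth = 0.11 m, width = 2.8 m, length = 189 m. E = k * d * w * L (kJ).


E = k * d * w * L
  = 80 * 0.11 * 2.8 * 189
  = 4656.96 kJ


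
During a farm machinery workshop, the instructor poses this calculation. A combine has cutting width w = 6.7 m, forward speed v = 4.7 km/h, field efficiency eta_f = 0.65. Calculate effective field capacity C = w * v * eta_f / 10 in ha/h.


C = w * v * eta_f / 10
  = 6.7 * 4.7 * 0.65 / 10
  = 20.47 / 10
  = 2.05 ha/h


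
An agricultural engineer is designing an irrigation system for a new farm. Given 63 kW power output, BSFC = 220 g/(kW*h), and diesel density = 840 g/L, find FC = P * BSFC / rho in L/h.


FC = P * BSFC / rho_fuel
   = 63 * 220 / 840
   = 13860 / 840
   = 16.50 L/h


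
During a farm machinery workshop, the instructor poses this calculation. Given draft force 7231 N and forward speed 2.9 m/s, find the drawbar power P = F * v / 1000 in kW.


P = F * v / 1000
  = 7231 * 2.9 / 1000
  = 20969.90 / 1000
  = 20.97 kW


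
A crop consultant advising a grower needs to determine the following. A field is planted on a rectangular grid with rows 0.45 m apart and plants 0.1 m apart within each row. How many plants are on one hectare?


D = 10000 / (row_sp * plant_sp)
  = 10000 / (0.45 * 0.1)
  = 10000 / 0.0450
  = 222222.22 plants/ha


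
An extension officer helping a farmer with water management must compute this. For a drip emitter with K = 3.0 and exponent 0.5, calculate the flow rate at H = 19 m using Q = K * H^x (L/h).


Q = K * H^x
  = 3.0 * 19^0.5
  = 3.0 * 4.3589
  = 13.08 L/h


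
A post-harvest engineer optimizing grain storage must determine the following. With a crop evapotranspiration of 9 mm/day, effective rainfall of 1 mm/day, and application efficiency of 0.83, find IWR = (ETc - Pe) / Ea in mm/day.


IWR = (ETc - Pe) / Ea
    = (9 - 1) / 0.83
    = 8 / 0.83
    = 9.64 mm/day


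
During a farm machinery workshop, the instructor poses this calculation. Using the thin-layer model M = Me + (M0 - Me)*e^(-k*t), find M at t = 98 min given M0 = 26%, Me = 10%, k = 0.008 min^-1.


M = Me + (M0 - Me) * e^(-k*t)
  = 10 + (26 - 10) * e^(-0.008*98)
  = 10 + 16 * e^(-0.784)
  = 10 + 16 * 0.45658
  = 10 + 7.3052
  = 17.31%


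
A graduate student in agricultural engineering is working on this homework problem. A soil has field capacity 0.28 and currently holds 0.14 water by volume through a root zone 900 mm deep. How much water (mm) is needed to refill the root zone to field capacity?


SMD = (FC - theta) * D
    = (0.28 - 0.14) * 900
    = 0.140 * 900
    = 126 mm


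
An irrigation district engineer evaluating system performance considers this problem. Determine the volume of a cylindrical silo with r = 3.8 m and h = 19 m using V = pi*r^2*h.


V = pi * r^2 * h
  = pi * 3.8^2 * 19
  = pi * 14.44 * 19
  = 861.93 m^3


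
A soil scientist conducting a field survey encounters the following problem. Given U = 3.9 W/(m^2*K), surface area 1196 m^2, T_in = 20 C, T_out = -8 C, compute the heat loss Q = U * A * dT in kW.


dT = 20 - (-8) = 28 K
Q = U * A * dT
  = 3.9 * 1196 * 28
  = 130603.20 W = 130.60 kW


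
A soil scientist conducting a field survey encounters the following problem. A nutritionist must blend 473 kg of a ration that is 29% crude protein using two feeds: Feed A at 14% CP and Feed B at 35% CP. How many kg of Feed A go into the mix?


parts_A = CP_b - target = 35 - 29 = 6
parts_B = target - CP_a = 29 - 14 = 15
total_parts = 6 + 15 = 21
Feed A = 473 * 6 / 21 = 135.14 kg
Feed B = 473 * 15 / 21 = 337.86 kg

135.14 kg


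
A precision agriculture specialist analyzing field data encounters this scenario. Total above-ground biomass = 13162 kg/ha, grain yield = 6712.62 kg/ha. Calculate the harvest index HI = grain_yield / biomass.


HI = grain_yield / biomass
   = 6712.62 / 13162
   = 0.51


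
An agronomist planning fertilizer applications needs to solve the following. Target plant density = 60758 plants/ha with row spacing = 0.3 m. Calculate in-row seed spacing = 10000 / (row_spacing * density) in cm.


spacing = 10000 / (row_sp * density)
        = 10000 / (0.3 * 60758)
        = 10000 / 18227.40
        = 0.54862 m = 54.86 cm


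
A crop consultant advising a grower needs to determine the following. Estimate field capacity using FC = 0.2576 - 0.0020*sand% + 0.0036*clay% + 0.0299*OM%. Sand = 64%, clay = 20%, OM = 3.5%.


FC = 0.2576 - 0.0020*64 + 0.0036*20 + 0.0299*3.5
   = 0.2576 - 0.1280 + 0.0720 + 0.1047
   = 0.3063


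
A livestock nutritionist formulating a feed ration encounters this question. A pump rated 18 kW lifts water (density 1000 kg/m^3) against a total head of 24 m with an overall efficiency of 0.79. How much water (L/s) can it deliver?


Q = (P * 1000 * eta) / (rho * g * H)
  = (18 * 1000 * 0.79) / (1000 * 9.81 * 24)
  = 14220 / 235440
  = 0.06040 m^3/s = 60.40 L/s


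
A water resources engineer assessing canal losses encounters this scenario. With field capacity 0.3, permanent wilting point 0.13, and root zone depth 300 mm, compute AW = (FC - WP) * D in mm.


AW = (FC - WP) * D
   = (0.3 - 0.13) * 300
   = 0.17 * 300
   = 51 mm


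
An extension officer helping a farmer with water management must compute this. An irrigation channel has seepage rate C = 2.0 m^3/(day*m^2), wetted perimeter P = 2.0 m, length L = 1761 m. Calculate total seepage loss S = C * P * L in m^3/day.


S = C * P * L
  = 2.0 * 2.0 * 1761
  = 7044 m^3/day


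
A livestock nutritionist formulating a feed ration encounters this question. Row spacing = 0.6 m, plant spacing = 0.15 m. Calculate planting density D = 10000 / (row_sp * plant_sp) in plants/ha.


D = 10000 / (row_sp * plant_sp)
  = 10000 / (0.6 * 0.15)
  = 10000 / 0.0900
  = 111111.11 plants/ha


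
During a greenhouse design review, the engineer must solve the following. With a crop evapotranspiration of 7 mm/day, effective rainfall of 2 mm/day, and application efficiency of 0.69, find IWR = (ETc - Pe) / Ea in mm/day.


IWR = (ETc - Pe) / Ea
    = (7 - 2) / 0.69
    = 5 / 0.69
    = 7.25 mm/day


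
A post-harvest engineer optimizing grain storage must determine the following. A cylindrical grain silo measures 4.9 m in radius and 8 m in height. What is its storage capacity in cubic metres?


V = pi * r^2 * h
  = pi * 4.9^2 * 8
  = pi * 24.01 * 8
  = 603.44 m^3


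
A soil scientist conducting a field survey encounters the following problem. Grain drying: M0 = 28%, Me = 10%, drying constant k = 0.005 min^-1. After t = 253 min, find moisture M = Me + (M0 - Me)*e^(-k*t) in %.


M = Me + (M0 - Me) * e^(-k*t)
  = 10 + (28 - 10) * e^(-0.005*253)
  = 10 + 18 * e^(-1.265)
  = 10 + 18 * 0.28224
  = 10 + 5.0803
  = 15.08%


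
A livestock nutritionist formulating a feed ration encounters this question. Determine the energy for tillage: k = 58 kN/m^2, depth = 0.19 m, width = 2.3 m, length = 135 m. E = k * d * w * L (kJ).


E = k * d * w * L
  = 58 * 0.19 * 2.3 * 135
  = 3421.71 kJ


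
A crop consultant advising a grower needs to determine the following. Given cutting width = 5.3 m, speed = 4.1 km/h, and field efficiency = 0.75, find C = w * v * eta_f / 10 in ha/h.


C = w * v * eta_f / 10
  = 5.3 * 4.1 * 0.75 / 10
  = 16.30 / 10
  = 1.63 ha/h


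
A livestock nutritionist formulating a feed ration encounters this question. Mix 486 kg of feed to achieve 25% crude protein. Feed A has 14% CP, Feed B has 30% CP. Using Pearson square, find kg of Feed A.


parts_A = CP_b - target = 30 - 25 = 5
parts_B = target - CP_a = 25 - 14 = 11
total_parts = 5 + 11 = 16
Feed A = 486 * 5 / 16 = 151.88 kg
Feed B = 486 * 11 / 16 = 334.13 kg

151.88 kg
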